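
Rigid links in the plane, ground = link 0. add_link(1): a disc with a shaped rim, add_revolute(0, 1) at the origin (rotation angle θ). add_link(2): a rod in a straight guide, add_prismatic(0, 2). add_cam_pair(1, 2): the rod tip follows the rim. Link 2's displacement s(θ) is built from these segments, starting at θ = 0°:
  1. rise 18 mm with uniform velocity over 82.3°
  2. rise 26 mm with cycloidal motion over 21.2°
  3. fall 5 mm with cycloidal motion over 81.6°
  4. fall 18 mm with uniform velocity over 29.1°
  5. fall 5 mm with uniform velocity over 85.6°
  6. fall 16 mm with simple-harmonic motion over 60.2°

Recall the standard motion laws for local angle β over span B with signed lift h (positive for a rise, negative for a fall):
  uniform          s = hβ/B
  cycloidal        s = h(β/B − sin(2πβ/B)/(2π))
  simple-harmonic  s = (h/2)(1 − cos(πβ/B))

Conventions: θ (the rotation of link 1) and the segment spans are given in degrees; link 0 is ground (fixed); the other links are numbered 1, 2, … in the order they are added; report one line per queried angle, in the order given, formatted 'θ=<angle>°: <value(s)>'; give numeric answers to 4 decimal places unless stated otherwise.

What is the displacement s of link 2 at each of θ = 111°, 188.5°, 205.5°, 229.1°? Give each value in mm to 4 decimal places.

segment 1 (0° to 82.3°, uniform, h = 18) is passed completely: s = 0.0000 + (18) = 18.0000
segment 2 (82.3° to 103.5°, cycloidal, h = 26) is passed completely: s = 18.0000 + (26) = 44.0000
θ = 111° falls in segment 3 (103.5° to 185.1°, cycloidal, h = -5): β = 111 − 103.5 = 7.5°, B = 81.6°; Δs = -5·(0.0919 − sin(2π·0.0919)/(2π)) = -0.0251; s = 44.0000 − 0.0251 = 43.9749
segment 3 (103.5° to 185.1°, cycloidal, h = -5) is passed completely: s = 44.0000 + (-5) = 39.0000
θ = 188.5° falls in segment 4 (185.1° to 214.2°, uniform, h = -18): β = 188.5 − 185.1 = 3.4°, B = 29.1°; Δs = -18·3.4/29.1 = -2.1031; s = 39.0000 − 2.1031 = 36.8969
θ = 205.5° falls in segment 4 (185.1° to 214.2°, uniform, h = -18): β = 205.5 − 185.1 = 20.4°, B = 29.1°; Δs = -18·20.4/29.1 = -12.6186; s = 39.0000 − 12.6186 = 26.3814
segment 4 (185.1° to 214.2°, uniform, h = -18) is passed completely: s = 39.0000 + (-18) = 21.0000
θ = 229.1° falls in segment 5 (214.2° to 299.8°, uniform, h = -5): β = 229.1 − 214.2 = 14.9°, B = 85.6°; Δs = -5·14.9/85.6 = -0.8703; s = 21.0000 − 0.8703 = 20.1297

θ=111°: 43.9749
θ=188.5°: 36.8969
θ=205.5°: 26.3814
θ=229.1°: 20.1297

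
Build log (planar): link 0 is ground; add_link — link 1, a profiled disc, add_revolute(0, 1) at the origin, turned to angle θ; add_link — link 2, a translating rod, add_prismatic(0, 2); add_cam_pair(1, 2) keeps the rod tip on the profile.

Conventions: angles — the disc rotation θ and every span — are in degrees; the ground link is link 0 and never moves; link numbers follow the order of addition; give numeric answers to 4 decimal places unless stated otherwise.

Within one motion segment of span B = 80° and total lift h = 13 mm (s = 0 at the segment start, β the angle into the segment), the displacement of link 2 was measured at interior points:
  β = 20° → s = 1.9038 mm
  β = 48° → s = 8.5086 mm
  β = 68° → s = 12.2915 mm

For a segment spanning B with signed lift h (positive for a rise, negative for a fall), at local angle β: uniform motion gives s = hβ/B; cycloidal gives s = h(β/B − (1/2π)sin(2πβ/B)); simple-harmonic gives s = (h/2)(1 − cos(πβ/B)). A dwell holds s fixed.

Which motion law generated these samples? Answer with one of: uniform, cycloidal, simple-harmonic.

candidates at β/B = r: uniform s = h·r (linear in β); cycloidal s = h·(r − sin(2πr)/(2π)); simple-harmonic s = (h/2)(1 − cos(πr))
β=20°: printed 1.9038 | uniform 3.2500, cycloidal 1.1810, simple-harmonic 1.9038
β=48°: printed 8.5086 | uniform 7.8000, cycloidal 9.0161, simple-harmonic 8.5086
β=68°: printed 12.2915 | uniform 11.0500, cycloidal 12.7239, simple-harmonic 12.2915
only one law matches every sample → simple-harmonic

simple-harmonic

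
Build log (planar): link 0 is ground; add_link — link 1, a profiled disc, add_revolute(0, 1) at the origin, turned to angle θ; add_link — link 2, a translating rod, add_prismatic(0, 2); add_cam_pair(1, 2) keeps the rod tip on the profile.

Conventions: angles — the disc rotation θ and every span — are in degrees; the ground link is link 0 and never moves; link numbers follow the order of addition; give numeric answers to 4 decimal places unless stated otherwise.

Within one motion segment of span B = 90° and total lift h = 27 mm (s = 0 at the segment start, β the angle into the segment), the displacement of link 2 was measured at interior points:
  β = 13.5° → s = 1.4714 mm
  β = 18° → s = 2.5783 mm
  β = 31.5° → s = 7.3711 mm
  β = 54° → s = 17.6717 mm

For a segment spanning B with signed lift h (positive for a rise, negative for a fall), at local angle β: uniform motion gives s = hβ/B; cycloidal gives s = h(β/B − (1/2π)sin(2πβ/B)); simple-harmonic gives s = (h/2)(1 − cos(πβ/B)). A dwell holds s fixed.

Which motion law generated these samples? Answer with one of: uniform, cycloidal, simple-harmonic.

candidates at β/B = r: uniform s = h·r (linear in β); cycloidal s = h·(r − sin(2πr)/(2π)); simple-harmonic s = (h/2)(1 − cos(πr))
β=13.5°: printed 1.4714 | uniform 4.0500, cycloidal 0.5735, simple-harmonic 1.4714
β=18°: printed 2.5783 | uniform 5.4000, cycloidal 1.3131, simple-harmonic 2.5783
β=31.5°: printed 7.3711 | uniform 9.4500, cycloidal 5.9735, simple-harmonic 7.3711
β=54°: printed 17.6717 | uniform 16.2000, cycloidal 18.7258, simple-harmonic 17.6717
only one law matches every sample → simple-harmonic

simple-harmonic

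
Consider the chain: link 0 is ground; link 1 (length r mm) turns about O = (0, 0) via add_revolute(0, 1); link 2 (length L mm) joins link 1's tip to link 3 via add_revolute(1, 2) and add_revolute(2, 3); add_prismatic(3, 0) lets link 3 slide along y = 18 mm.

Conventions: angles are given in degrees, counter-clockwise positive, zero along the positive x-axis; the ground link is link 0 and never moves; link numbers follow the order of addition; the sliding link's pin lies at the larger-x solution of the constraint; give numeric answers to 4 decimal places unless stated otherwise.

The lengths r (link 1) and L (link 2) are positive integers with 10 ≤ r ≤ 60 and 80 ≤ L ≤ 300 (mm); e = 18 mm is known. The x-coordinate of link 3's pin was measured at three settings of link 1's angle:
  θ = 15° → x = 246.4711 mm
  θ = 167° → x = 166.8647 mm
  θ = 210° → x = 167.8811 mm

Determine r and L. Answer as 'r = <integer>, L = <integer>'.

constraint per measurement: (x − r cos θ)² + (r sin θ − e)² = L²
subtracting the θ₁ and θ₂ equations cancels the r² and L² terms:
r = (x₁² − x₂²) / (2[(x₁cos θ₁ + e sin θ₁) − (x₂cos θ₂ + e sin θ₂)]) = 41.0000 → r = 41
L² = (x₁ − r cos θ₁)² + (r sin θ₁ − e)² = 42849.0165 → L = 207.0000 → L = 207
check at θ₃=210°: x = 167.8811 (printed 167.8811) ✓

r = 41, L = 207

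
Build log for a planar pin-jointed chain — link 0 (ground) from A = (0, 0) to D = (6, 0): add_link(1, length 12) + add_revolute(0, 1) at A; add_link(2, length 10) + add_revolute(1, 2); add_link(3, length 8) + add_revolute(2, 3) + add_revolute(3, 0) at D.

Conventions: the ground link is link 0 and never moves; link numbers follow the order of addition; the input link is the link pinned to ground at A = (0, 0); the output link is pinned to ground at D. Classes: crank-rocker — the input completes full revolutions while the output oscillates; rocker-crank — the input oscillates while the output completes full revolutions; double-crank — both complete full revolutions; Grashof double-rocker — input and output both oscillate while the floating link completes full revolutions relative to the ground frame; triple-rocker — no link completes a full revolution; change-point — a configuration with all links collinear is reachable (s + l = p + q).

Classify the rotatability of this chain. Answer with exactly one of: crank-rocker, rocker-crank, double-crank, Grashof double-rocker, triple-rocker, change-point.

lengths: ground=6, input=12, coupler=10, output=8
sorted: s=6 (shortest), l=12 (longest), p+q=18
s + l = 18 vs p + q = 18
s + l = p + q → change-point (collinear configuration reachable)

change-point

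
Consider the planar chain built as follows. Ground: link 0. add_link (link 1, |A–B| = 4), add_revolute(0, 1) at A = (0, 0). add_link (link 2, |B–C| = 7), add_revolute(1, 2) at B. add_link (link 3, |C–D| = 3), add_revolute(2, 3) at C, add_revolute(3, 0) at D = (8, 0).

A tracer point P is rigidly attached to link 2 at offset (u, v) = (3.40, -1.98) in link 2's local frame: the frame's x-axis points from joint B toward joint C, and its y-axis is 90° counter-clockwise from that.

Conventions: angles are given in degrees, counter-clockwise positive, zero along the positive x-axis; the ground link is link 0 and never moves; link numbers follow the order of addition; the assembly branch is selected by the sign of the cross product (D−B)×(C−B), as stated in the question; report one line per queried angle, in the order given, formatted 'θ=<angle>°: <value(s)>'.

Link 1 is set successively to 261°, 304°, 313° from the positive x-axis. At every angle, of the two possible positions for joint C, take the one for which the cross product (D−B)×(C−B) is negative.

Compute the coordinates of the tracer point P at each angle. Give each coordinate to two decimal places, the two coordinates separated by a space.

A=(0,0), D=(8.00,0)
θ=261°: B = A + 4.00·(cos261°, sin261°) = (-0.6257, -3.9508)
θ=261°: |BD| = 9.4875
θ=261°: circle(B,7.00) ∩ circle(D,3.00): a=6.8518, h=1.4329
θ=261°:   candidates: C₊=(5.0070,0.2052) cross=13.595; C₋=(6.2004,-2.4003) cross=-13.595
θ=261°:   branch - wants cross < 0 → take C=(6.2004,-2.4003) (cross=-13.595)
θ=261°: ex = (C−B)/|BC| = (0.9752,0.2215); ey = (-0.2215,0.9752)
θ=261°: P = B + 3.40·ex + -1.98·ey = (3.1284,-5.1285)
θ=304°: B = A + 4.00·(cos304°, sin304°) = (2.2368, -3.3162)
θ=304°: |BD| = 6.6492
θ=304°: circle(B,7.00) ∩ circle(D,3.00): a=6.3325, h=2.9832
θ=304°:   candidates: C₊=(6.2377,2.4278) cross=19.836; C₋=(9.2133,-2.7437) cross=-19.836
θ=304°:   branch - wants cross < 0 → take C=(9.2133,-2.7437) (cross=-19.836)
θ=304°: ex = (C−B)/|BC| = (0.9967,0.0818); ey = (-0.0818,0.9967)
θ=304°: P = B + 3.40·ex + -1.98·ey = (5.7873,-5.0115)
θ=313°: B = A + 4.00·(cos313°, sin313°) = (2.7280, -2.9254)
θ=313°: |BD| = 6.0293
θ=313°: circle(B,7.00) ∩ circle(D,3.00): a=6.3318, h=2.9847
θ=313°:   candidates: C₊=(6.8163,2.7566) cross=17.996; C₋=(9.7127,-2.4631) cross=-17.996
θ=313°:   branch - wants cross < 0 → take C=(9.7127,-2.4631) (cross=-17.996)
θ=313°: ex = (C−B)/|BC| = (0.9978,0.0661); ey = (-0.0661,0.9978)
θ=313°: P = B + 3.40·ex + -1.98·ey = (6.2514,-4.6765)

θ=261°: 3.13 -5.13
θ=304°: 5.79 -5.01
θ=313°: 6.25 -4.68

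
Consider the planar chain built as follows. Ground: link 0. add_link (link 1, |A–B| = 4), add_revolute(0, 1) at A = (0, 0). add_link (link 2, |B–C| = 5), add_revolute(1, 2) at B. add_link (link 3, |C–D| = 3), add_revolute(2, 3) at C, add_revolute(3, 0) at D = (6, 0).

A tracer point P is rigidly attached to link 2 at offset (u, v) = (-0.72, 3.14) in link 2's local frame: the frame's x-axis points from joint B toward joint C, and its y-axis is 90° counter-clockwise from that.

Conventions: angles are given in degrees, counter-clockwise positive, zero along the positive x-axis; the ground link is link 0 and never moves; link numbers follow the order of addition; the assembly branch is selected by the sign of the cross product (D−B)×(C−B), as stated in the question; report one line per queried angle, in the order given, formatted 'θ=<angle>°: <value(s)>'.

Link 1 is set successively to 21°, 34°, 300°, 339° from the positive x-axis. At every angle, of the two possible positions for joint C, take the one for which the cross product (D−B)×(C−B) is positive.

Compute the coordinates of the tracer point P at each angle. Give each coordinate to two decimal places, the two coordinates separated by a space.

A=(0,0), D=(6.00,0)
θ=21°: B = A + 4.00·(cos21°, sin21°) = (3.7343, 1.4335)
θ=21°: |BD| = 2.6811
θ=21°: circle(B,5.00) ∩ circle(D,3.00): a=4.3244, h=2.5099
θ=21°:   candidates: C₊=(8.7307,1.2424) cross=6.729; C₋=(6.0468,-2.9996) cross=-6.729
θ=21°:   branch + wants cross > 0 → take C=(8.7307,1.2424) (cross=6.729)
θ=21°: ex = (C−B)/|BC| = (0.9993,-0.0382); ey = (0.0382,0.9993)
θ=21°: P = B + -0.72·ex + 3.14·ey = (3.1349,4.5987)
θ=34°: B = A + 4.00·(cos34°, sin34°) = (3.3162, 2.2368)
θ=34°: |BD| = 3.4937
θ=34°: circle(B,5.00) ∩ circle(D,3.00): a=4.0367, h=2.9505
θ=34°:   candidates: C₊=(8.3060,1.9189) cross=10.308; C₋=(4.5281,-2.6141) cross=-10.308
θ=34°:   branch + wants cross > 0 → take C=(8.3060,1.9189) (cross=10.308)
θ=34°: ex = (C−B)/|BC| = (0.9980,-0.0636); ey = (0.0636,0.9980)
θ=34°: P = B + -0.72·ex + 3.14·ey = (2.7972,5.4162)
θ=300°: B = A + 4.00·(cos300°, sin300°) = (2.0000, -3.4641)
θ=300°: |BD| = 5.2915
θ=300°: circle(B,5.00) ∩ circle(D,3.00): a=4.1576, h=2.7775
θ=300°:   candidates: C₊=(3.3246,1.3573) cross=14.697; C₋=(6.9611,-2.8419) cross=-14.697
θ=300°:   branch + wants cross > 0 → take C=(3.3246,1.3573) (cross=14.697)
θ=300°: ex = (C−B)/|BC| = (0.2649,0.9643); ey = (-0.9643,0.2649)
θ=300°: P = B + -0.72·ex + 3.14·ey = (-1.2186,-3.3265)
θ=339°: B = A + 4.00·(cos339°, sin339°) = (3.7343, -1.4335)
θ=339°: |BD| = 2.6811
θ=339°: circle(B,5.00) ∩ circle(D,3.00): a=4.3244, h=2.5099
θ=339°:   candidates: C₊=(6.0468,2.9996) cross=6.729; C₋=(8.7307,-1.2424) cross=-6.729
θ=339°:   branch + wants cross > 0 → take C=(6.0468,2.9996) (cross=6.729)
θ=339°: ex = (C−B)/|BC| = (0.4625,0.8866); ey = (-0.8866,0.4625)
θ=339°: P = B + -0.72·ex + 3.14·ey = (0.6173,-0.6196)

θ=21°: 3.13 4.60
θ=34°: 2.80 5.42
θ=300°: -1.22 -3.33
θ=339°: 0.62 -0.62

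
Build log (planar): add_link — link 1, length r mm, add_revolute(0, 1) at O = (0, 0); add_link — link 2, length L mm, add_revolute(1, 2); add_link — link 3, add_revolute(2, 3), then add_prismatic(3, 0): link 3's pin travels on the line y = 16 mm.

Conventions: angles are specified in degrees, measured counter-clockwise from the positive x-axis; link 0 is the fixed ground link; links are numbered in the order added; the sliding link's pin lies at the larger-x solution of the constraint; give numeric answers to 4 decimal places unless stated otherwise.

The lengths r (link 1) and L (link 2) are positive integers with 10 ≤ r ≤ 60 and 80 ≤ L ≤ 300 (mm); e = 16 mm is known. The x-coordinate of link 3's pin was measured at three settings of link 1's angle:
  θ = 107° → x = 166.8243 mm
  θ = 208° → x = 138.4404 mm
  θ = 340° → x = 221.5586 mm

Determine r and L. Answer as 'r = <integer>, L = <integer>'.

constraint per measurement: (x − r cos θ)² + (r sin θ − e)² = L²
subtracting the θ₁ and θ₂ equations cancels the r² and L² terms:
r = (x₁² − x₂²) / (2[(x₁cos θ₁ + e sin θ₁) − (x₂cos θ₂ + e sin θ₂)]) = 45.0000 → r = 45
L² = (x₁ − r cos θ₁)² + (r sin θ₁ − e)² = 33123.9917 → L = 182.0000 → L = 182
check at θ₃=340°: x = 221.5586 (printed 221.5586) ✓

r = 45, L = 182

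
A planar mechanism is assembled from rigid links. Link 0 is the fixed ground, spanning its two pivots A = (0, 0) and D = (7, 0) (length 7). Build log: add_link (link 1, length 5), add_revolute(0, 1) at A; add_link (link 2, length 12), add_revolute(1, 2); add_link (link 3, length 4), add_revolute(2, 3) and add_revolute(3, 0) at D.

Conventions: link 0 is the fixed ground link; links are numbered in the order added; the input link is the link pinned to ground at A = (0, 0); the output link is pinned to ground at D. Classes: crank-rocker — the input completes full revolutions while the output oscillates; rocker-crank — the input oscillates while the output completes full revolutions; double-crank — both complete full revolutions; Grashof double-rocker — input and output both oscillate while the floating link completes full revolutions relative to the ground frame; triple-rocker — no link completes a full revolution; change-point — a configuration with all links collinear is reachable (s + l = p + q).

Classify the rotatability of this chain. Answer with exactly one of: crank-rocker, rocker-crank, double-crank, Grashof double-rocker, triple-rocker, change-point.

lengths: ground=7, input=5, coupler=12, output=4
sorted: s=4 (shortest), l=12 (longest), p+q=12
s + l = 16 vs p + q = 12
s + l > p + q → non-Grashof → no link fully rotates → triple-rocker

triple-rocker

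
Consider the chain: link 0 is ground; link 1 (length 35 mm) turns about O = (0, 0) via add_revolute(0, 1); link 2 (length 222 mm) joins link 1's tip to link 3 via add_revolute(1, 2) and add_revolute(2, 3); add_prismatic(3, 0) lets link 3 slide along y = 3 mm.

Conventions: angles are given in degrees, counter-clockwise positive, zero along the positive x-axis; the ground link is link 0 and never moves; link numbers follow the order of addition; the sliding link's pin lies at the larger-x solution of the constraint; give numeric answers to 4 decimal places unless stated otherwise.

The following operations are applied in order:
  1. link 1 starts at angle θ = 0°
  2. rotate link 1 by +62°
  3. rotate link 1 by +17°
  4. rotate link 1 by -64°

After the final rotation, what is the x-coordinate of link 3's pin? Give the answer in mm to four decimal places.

geometry: r = 35 mm, L = 222 mm, e = 3 mm; θ starts at 0°
rotate link 1 by +62°: θ ← 0° +62° = 62°
rotate link 1 by +17°: θ ← 62° +17° = 79°
rotate link 1 by -64°: θ ← 79° -64° = 15°
crank pin P = (r cos θ, r sin θ) = (33.807404, 9.058667)
h = r sin θ − e = 9.058667 − 3 = 6.058667
x = r cos θ + √(L² − h²) = 33.807404 + 221.917310 = 255.724714

255.7247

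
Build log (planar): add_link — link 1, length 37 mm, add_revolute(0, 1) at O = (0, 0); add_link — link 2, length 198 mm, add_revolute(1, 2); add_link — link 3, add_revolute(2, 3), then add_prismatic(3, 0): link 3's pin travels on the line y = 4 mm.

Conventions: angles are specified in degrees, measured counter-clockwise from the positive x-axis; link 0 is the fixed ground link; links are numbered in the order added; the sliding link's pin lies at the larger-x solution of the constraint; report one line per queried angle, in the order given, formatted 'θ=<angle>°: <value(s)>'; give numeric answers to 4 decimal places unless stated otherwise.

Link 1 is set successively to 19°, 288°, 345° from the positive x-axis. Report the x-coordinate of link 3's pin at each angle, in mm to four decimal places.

geometry: r = 37 mm, L = 198 mm, e = 4 mm
θ=19°: crank pin P = (r cos θ, r sin θ) = (34.984187, 12.046022)
θ=19°: h = r sin θ − e = 12.046022 − 4 = 8.046022
θ=19°: x = r cos θ + √(L² − h²) = 34.984187 + 197.836451 = 232.820639
θ=288°: crank pin P = (r cos θ, r sin θ) = (11.433629, -35.189091)
θ=288°: h = r sin θ − e = -35.189091 − 4 = -39.189091
θ=288°: x = r cos θ + √(L² − h²) = 11.433629 + 194.083011 = 205.516640
θ=345°: crank pin P = (r cos θ, r sin θ) = (35.739256, -9.576305)
θ=345°: h = r sin θ − e = -9.576305 − 4 = -13.576305
θ=345°: x = r cos θ + √(L² − h²) = 35.739256 + 197.534007 = 233.273263

θ=19°: 232.8206
θ=288°: 205.5166
θ=345°: 233.2733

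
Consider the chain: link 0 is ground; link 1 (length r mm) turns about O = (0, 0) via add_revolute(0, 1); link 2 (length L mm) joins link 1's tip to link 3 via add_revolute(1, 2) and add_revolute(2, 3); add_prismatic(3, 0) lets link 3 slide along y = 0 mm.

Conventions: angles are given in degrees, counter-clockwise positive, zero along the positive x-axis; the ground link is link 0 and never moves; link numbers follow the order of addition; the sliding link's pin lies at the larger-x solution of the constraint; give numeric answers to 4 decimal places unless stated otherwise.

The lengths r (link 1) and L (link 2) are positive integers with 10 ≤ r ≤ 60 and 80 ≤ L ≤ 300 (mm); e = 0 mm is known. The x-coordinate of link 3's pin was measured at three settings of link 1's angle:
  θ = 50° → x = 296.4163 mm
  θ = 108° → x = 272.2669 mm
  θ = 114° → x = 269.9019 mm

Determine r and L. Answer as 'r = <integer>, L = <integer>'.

constraint per measurement: (x − r cos θ)² + (r sin θ − e)² = L²
subtracting the θ₁ and θ₂ equations cancels the r² and L² terms:
r = (x₁² − x₂²) / (2[(x₁cos θ₁ + e sin θ₁) − (x₂cos θ₂ + e sin θ₂)]) = 24.9999 → r = 25
L² = (x₁ − r cos θ₁)² + (r sin θ₁ − e)² = 78960.9867 → L = 281.0000 → L = 281
check at θ₃=114°: x = 269.9019 (printed 269.9019) ✓

r = 25, L = 281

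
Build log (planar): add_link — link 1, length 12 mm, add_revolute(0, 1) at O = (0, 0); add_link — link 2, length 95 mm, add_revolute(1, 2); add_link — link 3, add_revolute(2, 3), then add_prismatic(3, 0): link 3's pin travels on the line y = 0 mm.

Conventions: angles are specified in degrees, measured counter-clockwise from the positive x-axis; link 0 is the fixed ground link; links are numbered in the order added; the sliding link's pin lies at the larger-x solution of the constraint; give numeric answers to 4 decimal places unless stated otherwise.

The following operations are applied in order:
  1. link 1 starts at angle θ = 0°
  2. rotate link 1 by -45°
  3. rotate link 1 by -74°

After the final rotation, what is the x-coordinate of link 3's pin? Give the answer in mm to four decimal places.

geometry: r = 12 mm, L = 95 mm, e = 0 mm; θ starts at 0°
rotate link 1 by -45°: θ ← 0° -45° = -45°
rotate link 1 by -74°: θ ← -45° -74° = -119°
crank pin P = (r cos θ, r sin θ) = (-5.817715, -10.495436)
h = r sin θ − e = -10.495436 − 0 = -10.495436
x = r cos θ + √(L² − h²) = -5.817715 + 94.418461 = 88.600746

88.6007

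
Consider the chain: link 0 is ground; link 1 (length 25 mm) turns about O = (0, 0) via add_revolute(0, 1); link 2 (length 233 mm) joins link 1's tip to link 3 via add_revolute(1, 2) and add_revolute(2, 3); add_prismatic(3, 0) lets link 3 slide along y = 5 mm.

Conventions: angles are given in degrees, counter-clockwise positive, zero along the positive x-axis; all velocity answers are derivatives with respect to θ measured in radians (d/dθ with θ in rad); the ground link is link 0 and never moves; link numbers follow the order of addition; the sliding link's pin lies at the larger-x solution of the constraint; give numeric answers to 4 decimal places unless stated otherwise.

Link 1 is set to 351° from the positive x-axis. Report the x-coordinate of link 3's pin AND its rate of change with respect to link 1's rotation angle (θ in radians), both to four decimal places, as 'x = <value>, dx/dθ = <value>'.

geometry: r = 25 mm, L = 233 mm, e = 5 mm
crank pin P = (r cos θ, r sin θ) = (24.692209, -3.910862)
h = r sin θ − e = -3.910862 − 5 = -8.910862
x = r cos θ + √(L² − h²) = 24.692209 + 232.829544 = 257.521752
dx/dθ = −r sin θ − h·r cos θ/√(L² − h²) (θ in radians; h = -8.910862) = 4.855883

x = 257.5218, dx/dθ = 4.8559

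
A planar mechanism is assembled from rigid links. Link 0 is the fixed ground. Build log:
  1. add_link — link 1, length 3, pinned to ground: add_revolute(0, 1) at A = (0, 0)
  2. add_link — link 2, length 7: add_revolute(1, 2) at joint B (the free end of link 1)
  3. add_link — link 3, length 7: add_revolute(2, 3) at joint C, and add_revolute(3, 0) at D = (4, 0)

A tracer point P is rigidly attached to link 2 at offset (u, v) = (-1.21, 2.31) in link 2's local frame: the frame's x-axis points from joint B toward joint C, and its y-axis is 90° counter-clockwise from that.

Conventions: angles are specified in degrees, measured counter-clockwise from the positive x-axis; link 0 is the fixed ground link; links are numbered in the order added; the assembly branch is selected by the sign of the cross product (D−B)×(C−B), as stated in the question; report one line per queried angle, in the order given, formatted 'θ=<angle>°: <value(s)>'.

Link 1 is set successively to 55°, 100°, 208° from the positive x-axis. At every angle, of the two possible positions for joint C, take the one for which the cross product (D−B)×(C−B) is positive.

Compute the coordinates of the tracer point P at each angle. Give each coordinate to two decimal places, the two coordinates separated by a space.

A=(0,0), D=(4.00,0)
θ=55°: B = A + 3.00·(cos55°, sin55°) = (1.7207, 2.4575)
θ=55°: |BD| = 3.3517
θ=55°: circle(B,7.00) ∩ circle(D,7.00): a=1.6759, h=6.7964
θ=55°:   candidates: C₊=(7.8434,5.8505) cross=22.780; C₋=(-2.1227,-3.3930) cross=-22.780
θ=55°:   branch + wants cross > 0 → take C=(7.8434,5.8505) (cross=22.780)
θ=55°: ex = (C−B)/|BC| = (0.8747,0.4847); ey = (-0.4847,0.8747)
θ=55°: P = B + -1.21·ex + 2.31·ey = (-0.4573,3.8914)
θ=100°: B = A + 3.00·(cos100°, sin100°) = (-0.5209, 2.9544)
θ=100°: |BD| = 5.4007
θ=100°: circle(B,7.00) ∩ circle(D,7.00): a=2.7003, h=6.4582
θ=100°:   candidates: C₊=(5.2724,6.8834) cross=34.879; C₋=(-1.7934,-3.9290) cross=-34.879
θ=100°:   branch + wants cross > 0 → take C=(5.2724,6.8834) (cross=34.879)
θ=100°: ex = (C−B)/|BC| = (0.8276,0.5613); ey = (-0.5613,0.8276)
θ=100°: P = B + -1.21·ex + 2.31·ey = (-2.8189,4.1871)
θ=208°: B = A + 3.00·(cos208°, sin208°) = (-2.6488, -1.4084)
θ=208°: |BD| = 6.7964
θ=208°: circle(B,7.00) ∩ circle(D,7.00): a=3.3982, h=6.1198
θ=208°:   candidates: C₊=(-0.5926,5.2828) cross=41.593; C₋=(1.9438,-6.6912) cross=-41.593
θ=208°:   branch + wants cross > 0 → take C=(-0.5926,5.2828) (cross=41.593)
θ=208°: ex = (C−B)/|BC| = (0.2937,0.9559); ey = (-0.9559,0.2937)
θ=208°: P = B + -1.21·ex + 2.31·ey = (-5.2124,-1.8865)

θ=55°: -0.46 3.89
θ=100°: -2.82 4.19
θ=208°: -5.21 -1.89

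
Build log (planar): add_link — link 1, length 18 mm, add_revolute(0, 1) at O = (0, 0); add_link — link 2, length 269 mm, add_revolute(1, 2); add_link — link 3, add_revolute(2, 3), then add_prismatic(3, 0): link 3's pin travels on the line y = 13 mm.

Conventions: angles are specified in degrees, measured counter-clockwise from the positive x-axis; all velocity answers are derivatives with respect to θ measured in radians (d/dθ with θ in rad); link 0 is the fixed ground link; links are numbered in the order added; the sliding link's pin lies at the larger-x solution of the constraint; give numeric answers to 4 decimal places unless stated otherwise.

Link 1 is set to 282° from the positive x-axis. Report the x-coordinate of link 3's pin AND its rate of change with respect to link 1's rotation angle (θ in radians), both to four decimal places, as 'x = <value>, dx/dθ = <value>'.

geometry: r = 18 mm, L = 269 mm, e = 13 mm
crank pin P = (r cos θ, r sin θ) = (3.742410, -17.606657)
h = r sin θ − e = -17.606657 − 13 = -30.606657
x = r cos θ + √(L² − h²) = 3.742410 + 267.253125 = 270.995535
dx/dθ = −r sin θ − h·r cos θ/√(L² − h²) (θ in radians; h = -30.606657) = 18.035249

x = 270.9955, dx/dθ = 18.0352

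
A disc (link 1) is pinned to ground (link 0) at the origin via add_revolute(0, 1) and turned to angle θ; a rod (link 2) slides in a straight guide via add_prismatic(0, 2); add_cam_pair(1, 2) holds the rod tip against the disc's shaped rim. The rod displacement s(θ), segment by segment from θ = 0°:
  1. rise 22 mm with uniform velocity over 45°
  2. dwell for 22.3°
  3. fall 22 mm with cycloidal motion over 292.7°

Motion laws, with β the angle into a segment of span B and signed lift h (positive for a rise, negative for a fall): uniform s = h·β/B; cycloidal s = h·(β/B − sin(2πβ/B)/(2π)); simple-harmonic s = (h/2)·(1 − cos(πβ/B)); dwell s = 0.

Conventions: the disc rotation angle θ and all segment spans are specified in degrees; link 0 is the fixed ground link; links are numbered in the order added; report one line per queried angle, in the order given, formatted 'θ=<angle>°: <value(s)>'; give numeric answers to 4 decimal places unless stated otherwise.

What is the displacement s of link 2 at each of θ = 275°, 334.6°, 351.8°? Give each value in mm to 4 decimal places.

segment 1 (0° to 45°, uniform, h = 22) is passed completely: s = 0.0000 + (22) = 22.0000
segment 2 (45° to 67.3°, dwell): s unchanged at 22.0000
θ = 275° falls in segment 3 (67.3° to 360°, cycloidal, h = -22): β = 275 − 67.3 = 207.7°, B = 292.7°; Δs = -22·(0.7096 − sin(2π·0.7096)/(2π)) = -19.0004; s = 22.0000 − 19.0004 = 2.9996
θ = 334.6° falls in segment 3 (67.3° to 360°, cycloidal, h = -22): β = 334.6 − 67.3 = 267.3°, B = 292.7°; Δs = -22·(0.9132 − sin(2π·0.9132)/(2π)) = -21.9068; s = 22.0000 − 21.9068 = 0.0932
θ = 351.8° falls in segment 3 (67.3° to 360°, cycloidal, h = -22): β = 351.8 − 67.3 = 284.5°, B = 292.7°; Δs = -22·(0.9720 − sin(2π·0.9720)/(2π)) = -21.9968; s = 22.0000 − 21.9968 = 0.0032

θ=275°: 2.9996
θ=334.6°: 0.0932
θ=351.8°: 0.0032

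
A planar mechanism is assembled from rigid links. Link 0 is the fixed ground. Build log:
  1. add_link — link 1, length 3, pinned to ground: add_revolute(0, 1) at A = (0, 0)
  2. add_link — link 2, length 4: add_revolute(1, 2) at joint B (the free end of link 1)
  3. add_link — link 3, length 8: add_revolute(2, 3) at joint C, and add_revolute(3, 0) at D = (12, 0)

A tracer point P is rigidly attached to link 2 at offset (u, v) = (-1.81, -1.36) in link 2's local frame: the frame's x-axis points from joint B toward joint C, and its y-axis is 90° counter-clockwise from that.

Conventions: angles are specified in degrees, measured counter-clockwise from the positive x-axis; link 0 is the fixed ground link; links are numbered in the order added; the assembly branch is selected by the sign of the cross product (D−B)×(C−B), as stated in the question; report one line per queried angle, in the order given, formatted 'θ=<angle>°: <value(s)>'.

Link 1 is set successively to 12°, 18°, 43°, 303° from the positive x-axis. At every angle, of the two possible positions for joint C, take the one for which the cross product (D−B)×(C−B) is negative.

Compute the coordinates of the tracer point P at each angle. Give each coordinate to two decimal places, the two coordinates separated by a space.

A=(0,0), D=(12.00,0)
θ=12°: B = A + 3.00·(cos12°, sin12°) = (2.9344, 0.6237)
θ=12°: |BD| = 9.0870
θ=12°: circle(B,4.00) ∩ circle(D,8.00): a=1.9024, h=3.5187
θ=12°:   candidates: C₊=(5.0738,4.0035) cross=31.974; C₋=(4.5908,-3.0172) cross=-31.974
θ=12°:   branch - wants cross < 0 → take C=(4.5908,-3.0172) (cross=-31.974)
θ=12°: ex = (C−B)/|BC| = (0.4141,-0.9102); ey = (0.9102,0.4141)
θ=12°: P = B + -1.81·ex + -1.36·ey = (0.9470,1.7081)
θ=18°: B = A + 3.00·(cos18°, sin18°) = (2.8532, 0.9271)
θ=18°: |BD| = 9.1937
θ=18°: circle(B,4.00) ∩ circle(D,8.00): a=1.9864, h=3.4719
θ=18°:   candidates: C₊=(5.1795,4.1810) cross=31.920; C₋=(4.4793,-2.7275) cross=-31.920
θ=18°:   branch - wants cross < 0 → take C=(4.4793,-2.7275) (cross=-31.920)
θ=18°: ex = (C−B)/|BC| = (0.4065,-0.9136); ey = (0.9136,0.4065)
θ=18°: P = B + -1.81·ex + -1.36·ey = (0.8748,2.0278)
θ=43°: B = A + 3.00·(cos43°, sin43°) = (2.1941, 2.0460)
θ=43°: |BD| = 10.0171
θ=43°: circle(B,4.00) ∩ circle(D,8.00): a=2.6127, h=3.0289
θ=43°:   candidates: C₊=(5.3703,4.4774) cross=30.340; C₋=(4.1330,-1.4527) cross=-30.340
θ=43°:   branch - wants cross < 0 → take C=(4.1330,-1.4527) (cross=-30.340)
θ=43°: ex = (C−B)/|BC| = (0.4847,-0.8747); ey = (0.8747,0.4847)
θ=43°: P = B + -1.81·ex + -1.36·ey = (0.1272,2.9699)
θ=303°: B = A + 3.00·(cos303°, sin303°) = (1.6339, -2.5160)
θ=303°: |BD| = 10.6671
θ=303°: circle(B,4.00) ∩ circle(D,8.00): a=3.0836, h=2.5478
θ=303°:   candidates: C₊=(4.0296,0.6872) cross=27.178; C₋=(5.2315,-4.2646) cross=-27.178
θ=303°:   branch - wants cross < 0 → take C=(5.2315,-4.2646) (cross=-27.178)
θ=303°: ex = (C−B)/|BC| = (0.8994,-0.4372); ey = (0.4372,0.8994)
θ=303°: P = B + -1.81·ex + -1.36·ey = (-0.5885,-2.9479)

θ=12°: 0.95 1.71
θ=18°: 0.87 2.03
θ=43°: 0.13 2.97
θ=303°: -0.59 -2.95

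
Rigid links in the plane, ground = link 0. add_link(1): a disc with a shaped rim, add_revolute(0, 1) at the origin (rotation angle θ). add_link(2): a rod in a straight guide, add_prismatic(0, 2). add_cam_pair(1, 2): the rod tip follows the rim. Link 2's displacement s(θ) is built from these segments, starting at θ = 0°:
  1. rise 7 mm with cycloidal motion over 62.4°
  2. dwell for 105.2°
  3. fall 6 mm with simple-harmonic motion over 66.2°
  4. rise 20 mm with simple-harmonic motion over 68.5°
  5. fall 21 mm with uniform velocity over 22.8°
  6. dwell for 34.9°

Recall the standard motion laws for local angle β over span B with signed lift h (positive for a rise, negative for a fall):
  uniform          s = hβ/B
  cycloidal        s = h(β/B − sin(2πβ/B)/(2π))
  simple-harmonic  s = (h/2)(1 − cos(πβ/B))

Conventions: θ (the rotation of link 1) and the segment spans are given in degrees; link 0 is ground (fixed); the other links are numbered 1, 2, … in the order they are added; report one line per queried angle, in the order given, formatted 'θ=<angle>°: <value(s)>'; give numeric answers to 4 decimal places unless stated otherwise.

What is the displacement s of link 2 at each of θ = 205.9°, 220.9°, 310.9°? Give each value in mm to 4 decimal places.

segment 1 (0° to 62.4°, cycloidal, h = 7) is passed completely: s = 0.0000 + (7) = 7.0000
segment 2 (62.4° to 167.6°, dwell): s unchanged at 7.0000
θ = 205.9° falls in segment 3 (167.6° to 233.8°, simple-harmonic, h = -6): β = 205.9 − 167.6 = 38.3°, B = 66.2°; Δs = -6/2·(1 − cos(π·0.5785)) = -3.7328; s = 7.0000 − 3.7328 = 3.2672
θ = 220.9° falls in segment 3 (167.6° to 233.8°, simple-harmonic, h = -6): β = 220.9 − 167.6 = 53.3°, B = 66.2°; Δs = -6/2·(1 − cos(π·0.8051)) = -5.4552; s = 7.0000 − 5.4552 = 1.5448
segment 3 (167.6° to 233.8°, simple-harmonic, h = -6) is passed completely: s = 7.0000 + (-6) = 1.0000
segment 4 (233.8° to 302.3°, simple-harmonic, h = 20) is passed completely: s = 1.0000 + (20) = 21.0000
θ = 310.9° falls in segment 5 (302.3° to 325.1°, uniform, h = -21): β = 310.9 − 302.3 = 8.6°, B = 22.8°; Δs = -21·8.6/22.8 = -7.9211; s = 21.0000 − 7.9211 = 13.0789

θ=205.9°: 3.2672
θ=220.9°: 1.5448
θ=310.9°: 13.0789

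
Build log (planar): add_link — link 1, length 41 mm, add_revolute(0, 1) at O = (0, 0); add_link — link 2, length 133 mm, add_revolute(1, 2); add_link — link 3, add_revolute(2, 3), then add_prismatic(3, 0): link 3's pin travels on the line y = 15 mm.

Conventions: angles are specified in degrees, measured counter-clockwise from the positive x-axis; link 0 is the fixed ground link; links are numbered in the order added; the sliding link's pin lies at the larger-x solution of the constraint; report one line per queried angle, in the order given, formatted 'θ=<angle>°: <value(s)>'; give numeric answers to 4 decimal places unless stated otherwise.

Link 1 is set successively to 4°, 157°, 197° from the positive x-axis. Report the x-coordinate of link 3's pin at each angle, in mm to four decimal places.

geometry: r = 41 mm, L = 133 mm, e = 15 mm
θ=4°: crank pin P = (r cos θ, r sin θ) = (40.900126, 2.860015)
θ=4°: h = r sin θ − e = 2.860015 − 15 = -12.139985
θ=4°: x = r cos θ + √(L² − h²) = 40.900126 + 132.444784 = 173.344910
θ=157°: crank pin P = (r cos θ, r sin θ) = (-37.740699, 16.019976)
θ=157°: h = r sin θ − e = 16.019976 − 15 = 1.019976
θ=157°: x = r cos θ + √(L² − h²) = -37.740699 + 132.996089 = 95.255390
θ=197°: crank pin P = (r cos θ, r sin θ) = (-39.208495, -11.987240)
θ=197°: h = r sin θ − e = -11.987240 − 15 = -26.987240
θ=197°: x = r cos θ + √(L² − h²) = -39.208495 + 130.233210 = 91.024715

θ=4°: 173.3449
θ=157°: 95.2554
θ=197°: 91.0247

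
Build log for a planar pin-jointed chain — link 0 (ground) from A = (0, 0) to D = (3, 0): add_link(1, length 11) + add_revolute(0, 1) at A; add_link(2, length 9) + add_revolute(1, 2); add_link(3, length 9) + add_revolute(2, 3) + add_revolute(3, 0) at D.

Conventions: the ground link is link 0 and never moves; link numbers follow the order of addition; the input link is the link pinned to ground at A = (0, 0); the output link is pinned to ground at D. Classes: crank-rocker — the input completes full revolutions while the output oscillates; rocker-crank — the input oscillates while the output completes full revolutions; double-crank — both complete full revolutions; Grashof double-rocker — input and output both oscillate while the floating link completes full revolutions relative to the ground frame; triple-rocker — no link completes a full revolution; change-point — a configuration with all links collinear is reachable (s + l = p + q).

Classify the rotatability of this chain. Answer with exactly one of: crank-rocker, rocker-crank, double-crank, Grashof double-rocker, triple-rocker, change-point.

lengths: ground=3, input=11, coupler=9, output=9
sorted: s=3 (shortest), l=11 (longest), p+q=18
s + l = 14 vs p + q = 18
s + l < p + q (Grashof) with shortest = ground link → double-crank

double-crank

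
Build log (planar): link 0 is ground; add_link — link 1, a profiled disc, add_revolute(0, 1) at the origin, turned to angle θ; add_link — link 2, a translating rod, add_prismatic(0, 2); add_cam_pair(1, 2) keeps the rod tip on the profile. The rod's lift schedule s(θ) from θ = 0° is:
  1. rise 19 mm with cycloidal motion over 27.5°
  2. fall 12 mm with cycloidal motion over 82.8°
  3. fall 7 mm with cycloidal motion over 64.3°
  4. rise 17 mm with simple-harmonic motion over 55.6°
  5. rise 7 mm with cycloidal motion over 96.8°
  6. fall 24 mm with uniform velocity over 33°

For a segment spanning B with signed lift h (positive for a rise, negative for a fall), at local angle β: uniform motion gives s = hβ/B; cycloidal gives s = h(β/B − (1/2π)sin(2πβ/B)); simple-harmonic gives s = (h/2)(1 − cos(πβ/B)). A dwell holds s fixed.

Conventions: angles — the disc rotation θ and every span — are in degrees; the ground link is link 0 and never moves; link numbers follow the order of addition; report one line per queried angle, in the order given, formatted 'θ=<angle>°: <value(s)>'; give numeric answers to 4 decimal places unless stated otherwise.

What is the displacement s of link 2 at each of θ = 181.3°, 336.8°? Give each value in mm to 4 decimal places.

seg 1 [0°–27.5°] cycloidal, h=19: full span → s += 19 → s = 19.0000
seg 2 [27.5°–110.3°] cycloidal, h=-12: full span → s += -12 → s = 7.0000
seg 3 [110.3°–174.6°] cycloidal, h=-7: full span → s += -7 → s = 0.0000
seg 4 [174.6°–230.2°] simple-harmonic, h=17: θ=181.3° here. β=6.7, B=55.6. 17/2·(1 − cos(π·0.1205)) = 0.6019 → s = 0.6019
seg 4 [174.6°–230.2°] simple-harmonic, h=17: full span → s += 17 → s = 17.0000
seg 5 [230.2°–327°] cycloidal, h=7: full span → s += 7 → s = 24.0000
seg 6 [327°–360°] uniform, h=-24: θ=336.8° here. β=9.8, B=33. -24·9.8/33 = -7.1273 → s = 16.8727

θ=181.3°: 0.6019
θ=336.8°: 16.8727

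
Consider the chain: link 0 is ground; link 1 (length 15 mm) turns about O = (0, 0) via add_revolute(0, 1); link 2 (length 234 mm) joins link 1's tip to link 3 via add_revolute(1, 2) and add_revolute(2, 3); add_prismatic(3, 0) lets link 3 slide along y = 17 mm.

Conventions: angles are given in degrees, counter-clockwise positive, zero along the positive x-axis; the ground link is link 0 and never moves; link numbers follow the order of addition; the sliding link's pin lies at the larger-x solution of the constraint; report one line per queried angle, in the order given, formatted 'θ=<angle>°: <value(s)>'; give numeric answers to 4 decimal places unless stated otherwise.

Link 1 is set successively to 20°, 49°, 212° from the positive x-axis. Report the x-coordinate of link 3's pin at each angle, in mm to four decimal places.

geometry: r = 15 mm, L = 234 mm, e = 17 mm
θ=20°: crank pin P = (r cos θ, r sin θ) = (14.095389, 5.130302)
θ=20°: h = r sin θ − e = 5.130302 − 17 = -11.869698
θ=20°: x = r cos θ + √(L² − h²) = 14.095389 + 233.698760 = 247.794149
θ=49°: crank pin P = (r cos θ, r sin θ) = (9.840885, 11.320644)
θ=49°: h = r sin θ − e = 11.320644 − 17 = -5.679356
θ=49°: x = r cos θ + √(L² − h²) = 9.840885 + 233.931069 = 243.771954
θ=212°: crank pin P = (r cos θ, r sin θ) = (-12.720721, -7.948789)
θ=212°: h = r sin θ − e = -7.948789 − 17 = -24.948789
θ=212°: x = r cos θ + √(L² − h²) = -12.720721 + 232.666194 = 219.945473

θ=20°: 247.7941
θ=49°: 243.7720
θ=212°: 219.9455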